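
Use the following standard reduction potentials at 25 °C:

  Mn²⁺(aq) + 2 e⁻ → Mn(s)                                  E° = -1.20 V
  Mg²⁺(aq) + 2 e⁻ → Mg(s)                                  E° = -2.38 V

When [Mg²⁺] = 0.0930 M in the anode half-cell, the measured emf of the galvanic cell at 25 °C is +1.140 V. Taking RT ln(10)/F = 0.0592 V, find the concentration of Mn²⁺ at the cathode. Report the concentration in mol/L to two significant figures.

Mn²⁺/Mn is the cathode, Mg²⁺/Mg the anode: E°cell = +1.18 V, n = 2.
Overall reaction: Mn²⁺(aq) + Mg(s) → Mn(s) + Mg²⁺(aq); Q = [Mg²⁺]^1/[Mn²⁺]^1.
From E = E° − (0.0592/n) log Q: log Q = (E° − E)·n/0.0592 = (+1.18 − (+1.140))·2/0.0592 = 1.3514.
So 1·log[Mn²⁺] = 1·log(0.093) − log Q = -1.0315 − (1.3514) = -2.3829; [Mn²⁺] = 10^(-2.3829) ≈ 0.0041 M.

0.0041 M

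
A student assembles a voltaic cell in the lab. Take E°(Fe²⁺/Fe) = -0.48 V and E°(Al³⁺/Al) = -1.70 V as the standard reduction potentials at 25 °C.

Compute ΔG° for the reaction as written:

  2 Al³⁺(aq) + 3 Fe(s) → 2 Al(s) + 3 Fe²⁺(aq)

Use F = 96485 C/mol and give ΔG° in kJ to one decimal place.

+706.3 kJ

As written, Al³⁺/Al is reduced (cathode) and Fe²⁺/Fe is oxidised (anode), so E°cell = (-1.70) − (-0.48) = -1.22 V.
Balancing electrons gives n = 6.
ΔG° = −nFE° = −(6)(96485)(-1.22) = 706,270 J = +706.3 kJ.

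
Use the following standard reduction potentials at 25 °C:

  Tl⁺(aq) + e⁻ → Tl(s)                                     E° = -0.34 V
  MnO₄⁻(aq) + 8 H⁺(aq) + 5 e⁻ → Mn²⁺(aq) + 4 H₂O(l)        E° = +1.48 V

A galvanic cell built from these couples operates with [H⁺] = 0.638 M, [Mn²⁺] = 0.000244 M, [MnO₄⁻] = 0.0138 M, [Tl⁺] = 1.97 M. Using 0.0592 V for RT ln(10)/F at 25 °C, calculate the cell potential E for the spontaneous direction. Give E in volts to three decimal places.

+1.805 V

MnO₄⁻/Mn²⁺ is the cathode (higher E°), Tl⁺/Tl the anode: E°cell = +1.48 − (-0.34) = +1.82 V, n = 5.
Overall: MnO₄⁻(aq) + 8 H⁺(aq) + 5 Tl(s) → Mn²⁺(aq) + 4 H₂O(l) + 5 Tl⁺(aq)
Q = [Mn²⁺]·[Tl⁺]^5 / ([MnO₄⁻]·[H⁺]^8); log Q = 1.281.
E = E° − (0.0592/n) log Q = +1.82 − (0.0592/5)(1.281) = +1.805 V.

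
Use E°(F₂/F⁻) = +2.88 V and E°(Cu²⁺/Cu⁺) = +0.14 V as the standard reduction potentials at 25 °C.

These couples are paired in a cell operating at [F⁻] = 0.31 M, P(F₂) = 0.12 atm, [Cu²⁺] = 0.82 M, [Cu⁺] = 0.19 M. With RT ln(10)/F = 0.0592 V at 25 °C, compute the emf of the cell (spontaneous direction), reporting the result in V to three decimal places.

F₂/F⁻ is the cathode (higher E°), Cu²⁺/Cu⁺ the anode: E°cell = +2.88 − (+0.14) = +2.74 V, n = 2.
Overall: F₂(g) + 2 Cu⁺(aq) → 2 F⁻(aq) + 2 Cu²⁺(aq)
Q = [F⁻]^2·[Cu²⁺]^2 / (P(F₂)·[Cu⁺]^2); log Q = 1.174.
E = E° − (0.0592/n) log Q = +2.74 − (0.0592/2)(1.174) = +2.705 V.

+2.705 V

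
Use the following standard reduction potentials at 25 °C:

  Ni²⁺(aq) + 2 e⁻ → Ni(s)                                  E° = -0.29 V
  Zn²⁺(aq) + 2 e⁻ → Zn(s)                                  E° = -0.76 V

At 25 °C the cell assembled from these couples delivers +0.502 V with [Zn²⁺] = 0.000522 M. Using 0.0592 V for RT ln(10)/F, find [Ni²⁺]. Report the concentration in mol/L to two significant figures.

Ni²⁺/Ni is the cathode, Zn²⁺/Zn the anode: E°cell = +0.47 V, n = 2.
Overall reaction: Ni²⁺(aq) + Zn(s) → Ni(s) + Zn²⁺(aq); Q = [Zn²⁺]^1/[Ni²⁺]^1.
From E = E° − (0.0592/n) log Q: log Q = (E° − E)·n/0.0592 = (+0.47 − (+0.502))·2/0.0592 = -1.0811.
So 1·log[Ni²⁺] = 1·log(0.000522) − log Q = -3.2823 − (-1.0811) = -2.2012; [Ni²⁺] = 10^(-2.2012) ≈ 0.0063 M.

0.0063 M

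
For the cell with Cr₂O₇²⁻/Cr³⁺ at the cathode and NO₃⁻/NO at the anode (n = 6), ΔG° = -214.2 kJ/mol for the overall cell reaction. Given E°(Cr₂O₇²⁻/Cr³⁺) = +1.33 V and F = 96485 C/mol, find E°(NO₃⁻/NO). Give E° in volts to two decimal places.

+0.96 V

E°cell = −ΔG°/(nF) = −(-214.2×10³)/((6)(96485)) = +0.370 V.
Since Cr₂O₇²⁻/Cr³⁺ is the cathode and NO₃⁻/NO the anode, E°cell = E°(Cr₂O₇²⁻/Cr³⁺) − E°(NO₃⁻/NO).
So E°(NO₃⁻/NO) = E°(Cr₂O₇²⁻/Cr³⁺) − E°cell = (+1.33) − (+0.370) = +0.96 V.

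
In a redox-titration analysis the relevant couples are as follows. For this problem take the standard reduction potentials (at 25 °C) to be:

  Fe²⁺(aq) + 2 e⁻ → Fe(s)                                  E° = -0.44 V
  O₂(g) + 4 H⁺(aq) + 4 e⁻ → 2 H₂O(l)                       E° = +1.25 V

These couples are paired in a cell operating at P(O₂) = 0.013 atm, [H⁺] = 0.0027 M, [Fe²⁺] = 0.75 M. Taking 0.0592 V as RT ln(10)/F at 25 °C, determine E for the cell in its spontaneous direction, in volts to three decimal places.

O₂/H₂O is the cathode (higher E°), Fe²⁺/Fe the anode: E°cell = +1.25 − (-0.44) = +1.69 V, n = 4.
Overall: O₂(g) + 4 H⁺(aq) + 2 Fe(s) → 2 H₂O(l) + 2 Fe²⁺(aq)
Q = [Fe²⁺]^2 / (P(O₂)·[H⁺]^4); log Q = 11.911.
E = E° − (0.0592/n) log Q = +1.69 − (0.0592/4)(11.911) = +1.514 V.

+1.514 V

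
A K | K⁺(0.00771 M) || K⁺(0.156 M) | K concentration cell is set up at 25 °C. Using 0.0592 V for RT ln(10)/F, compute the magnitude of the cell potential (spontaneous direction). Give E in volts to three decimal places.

For a concentration cell E°cell = 0. The 0.156 M side is the cathode (reduction is favoured where [K⁺] is higher).
With n = 1, E = −(0.0592/1) log([K⁺]ₐₙ/[K⁺]꜀ₐₜ) = −(0.0592/1) log(0.00771/0.156) = −(0.0592/1)(-1.306) = +0.077 V.

+0.077 V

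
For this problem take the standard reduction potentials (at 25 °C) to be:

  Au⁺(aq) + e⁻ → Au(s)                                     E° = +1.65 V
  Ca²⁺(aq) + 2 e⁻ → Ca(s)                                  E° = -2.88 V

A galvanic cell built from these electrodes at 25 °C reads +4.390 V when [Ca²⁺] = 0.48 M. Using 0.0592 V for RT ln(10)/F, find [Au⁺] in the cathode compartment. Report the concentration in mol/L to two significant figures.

0.0030 M

Au⁺/Au is the cathode, Ca²⁺/Ca the anode: E°cell = +4.53 V, n = 2.
Overall reaction: 2 Au⁺(aq) + Ca(s) → 2 Au(s) + Ca²⁺(aq); Q = [Ca²⁺]^1/[Au⁺]^2.
From E = E° − (0.0592/n) log Q: log Q = (E° − E)·n/0.0592 = (+4.53 − (+4.390))·2/0.0592 = 4.7297.
So 2·log[Au⁺] = 1·log(0.48) − log Q = -0.3188 − (4.7297) = -5.0485; log[Au⁺] = -5.0485 / 2 = -2.5242; [Au⁺] = 10^(-2.5242) ≈ 0.0030 M.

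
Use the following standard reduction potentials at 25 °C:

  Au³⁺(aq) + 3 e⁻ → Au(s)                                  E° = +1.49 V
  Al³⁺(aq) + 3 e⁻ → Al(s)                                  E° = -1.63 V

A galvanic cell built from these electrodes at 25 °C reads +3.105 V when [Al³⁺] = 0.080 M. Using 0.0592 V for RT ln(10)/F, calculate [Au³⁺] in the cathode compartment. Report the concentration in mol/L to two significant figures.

Au³⁺/Au is the cathode, Al³⁺/Al the anode: E°cell = +3.12 V, n = 3.
Overall reaction: Au³⁺(aq) + Al(s) → Au(s) + Al³⁺(aq); Q = [Al³⁺]^1/[Au³⁺]^1.
From E = E° − (0.0592/n) log Q: log Q = (E° − E)·n/0.0592 = (+3.12 − (+3.105))·3/0.0592 = 0.7601.
So 1·log[Au³⁺] = 1·log(0.08) − log Q = -1.0969 − (0.7601) = -1.8570; [Au³⁺] = 10^(-1.8570) ≈ 0.014 M.

0.014 M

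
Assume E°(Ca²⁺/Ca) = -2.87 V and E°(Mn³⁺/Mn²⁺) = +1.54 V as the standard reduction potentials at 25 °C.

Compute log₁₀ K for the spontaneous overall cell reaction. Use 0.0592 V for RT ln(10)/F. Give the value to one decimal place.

Cathode: Mn³⁺/Mn²⁺; anode: Ca²⁺/Ca. E°cell = +4.41 V, n = 2.
log K = nE°cell / 0.0592 = (2)(+4.41) / 0.0592 = 149.0.

149.0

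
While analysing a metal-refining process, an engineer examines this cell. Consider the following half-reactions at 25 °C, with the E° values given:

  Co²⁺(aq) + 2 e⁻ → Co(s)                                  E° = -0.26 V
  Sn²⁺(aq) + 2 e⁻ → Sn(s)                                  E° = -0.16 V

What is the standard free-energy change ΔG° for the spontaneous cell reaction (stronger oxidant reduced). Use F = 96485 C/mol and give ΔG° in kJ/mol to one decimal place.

Sn²⁺/Sn (E° = -0.16 V) is the cathode; Co²⁺/Co (E° = -0.26 V) is the anode, so E°cell = +0.10 V.
Balancing electrons gives n = 2 (lcm of 2 and 2).
ΔG° = −nFE° = −(2)(96485)(+0.10) = -19,297 J = -19.3 kJ/mol.

-19.3 kJ/mol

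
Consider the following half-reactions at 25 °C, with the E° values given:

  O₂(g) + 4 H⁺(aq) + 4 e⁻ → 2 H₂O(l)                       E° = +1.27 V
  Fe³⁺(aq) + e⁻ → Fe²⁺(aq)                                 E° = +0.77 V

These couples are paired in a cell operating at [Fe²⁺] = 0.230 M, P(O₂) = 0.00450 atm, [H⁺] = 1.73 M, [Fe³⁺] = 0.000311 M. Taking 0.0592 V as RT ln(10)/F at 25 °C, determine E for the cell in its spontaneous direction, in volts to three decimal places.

+0.649 V

O₂/H₂O is the cathode (higher E°), Fe³⁺/Fe²⁺ the anode: E°cell = +1.27 − (+0.77) = +0.50 V, n = 4.
Overall: O₂(g) + 4 H⁺(aq) + 4 Fe²⁺(aq) → 2 H₂O(l) + 4 Fe³⁺(aq)
Q = [Fe³⁺]^4 / (P(O₂)·[H⁺]^4·[Fe²⁺]^4); log Q = -10.081.
E = E° − (0.0592/n) log Q = +0.50 − (0.0592/4)(-10.081) = +0.649 V.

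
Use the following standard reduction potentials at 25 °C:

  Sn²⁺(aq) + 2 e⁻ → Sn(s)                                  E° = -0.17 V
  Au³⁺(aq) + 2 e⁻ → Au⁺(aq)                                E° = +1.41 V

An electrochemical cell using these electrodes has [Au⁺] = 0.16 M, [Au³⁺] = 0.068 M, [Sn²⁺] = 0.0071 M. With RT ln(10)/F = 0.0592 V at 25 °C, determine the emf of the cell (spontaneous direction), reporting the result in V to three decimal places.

Au³⁺/Au⁺ is the cathode (higher E°), Sn²⁺/Sn the anode: E°cell = +1.41 − (-0.17) = +1.58 V, n = 2.
Overall: Au³⁺(aq) + Sn(s) → Au⁺(aq) + Sn²⁺(aq)
Q = [Au⁺]·[Sn²⁺] / ([Au³⁺]); log Q = -1.777.
E = E° − (0.0592/n) log Q = +1.58 − (0.0592/2)(-1.777) = +1.633 V.

+1.633 V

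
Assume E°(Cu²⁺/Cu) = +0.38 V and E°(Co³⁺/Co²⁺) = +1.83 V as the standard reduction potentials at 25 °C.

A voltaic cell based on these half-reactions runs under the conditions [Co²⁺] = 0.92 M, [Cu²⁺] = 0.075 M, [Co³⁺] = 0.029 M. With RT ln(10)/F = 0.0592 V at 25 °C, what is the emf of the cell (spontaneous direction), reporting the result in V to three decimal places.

Co³⁺/Co²⁺ is the cathode (higher E°), Cu²⁺/Cu the anode: E°cell = +1.83 − (+0.38) = +1.45 V, n = 2.
Overall: 2 Co³⁺(aq) + Cu(s) → 2 Co²⁺(aq) + Cu²⁺(aq)
Q = [Co²⁺]^2·[Cu²⁺] / ([Co³⁺]^2); log Q = 1.878.
E = E° − (0.0592/n) log Q = +1.45 − (0.0592/2)(1.878) = +1.394 V.

+1.394 V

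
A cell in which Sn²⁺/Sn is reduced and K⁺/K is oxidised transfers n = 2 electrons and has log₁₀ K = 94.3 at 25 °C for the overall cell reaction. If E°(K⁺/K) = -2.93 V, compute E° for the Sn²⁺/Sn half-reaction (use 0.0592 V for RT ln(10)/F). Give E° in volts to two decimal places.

-0.14 V

E°cell = (0.0592/n)·log K = (0.0592/2)(94.3) = +2.791 V.
Since Sn²⁺/Sn is the cathode and K⁺/K the anode, E°cell = E°(Sn²⁺/Sn) − E°(K⁺/K).
So E°(Sn²⁺/Sn) = E°cell + E°(K⁺/K) = +2.791 + (-2.93) = -0.14 V.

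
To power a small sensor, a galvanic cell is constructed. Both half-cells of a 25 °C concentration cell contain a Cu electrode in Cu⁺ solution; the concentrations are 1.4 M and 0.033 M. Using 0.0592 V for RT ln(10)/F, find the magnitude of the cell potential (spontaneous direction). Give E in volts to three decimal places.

+0.096 V

For a concentration cell E°cell = 0. The 1.4 M side is the cathode (reduction is favoured where [Cu⁺] is higher).
With n = 1, E = −(0.0592/1) log([Cu⁺]ₐₙ/[Cu⁺]꜀ₐₜ) = −(0.0592/1) log(0.033/1.4) = −(0.0592/1)(-1.628) = +0.096 V.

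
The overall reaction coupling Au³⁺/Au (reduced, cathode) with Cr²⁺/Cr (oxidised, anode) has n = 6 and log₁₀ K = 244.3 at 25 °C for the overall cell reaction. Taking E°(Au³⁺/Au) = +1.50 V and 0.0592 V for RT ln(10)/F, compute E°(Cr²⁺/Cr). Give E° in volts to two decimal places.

E°cell = (0.0592/n)·log K = (0.0592/6)(244.3) = +2.410 V.
Since Au³⁺/Au is the cathode and Cr²⁺/Cr the anode, E°cell = E°(Au³⁺/Au) − E°(Cr²⁺/Cr).
So E°(Cr²⁺/Cr) = E°(Au³⁺/Au) − E°cell = (+1.50) − (+2.410) = -0.91 V.

-0.91 V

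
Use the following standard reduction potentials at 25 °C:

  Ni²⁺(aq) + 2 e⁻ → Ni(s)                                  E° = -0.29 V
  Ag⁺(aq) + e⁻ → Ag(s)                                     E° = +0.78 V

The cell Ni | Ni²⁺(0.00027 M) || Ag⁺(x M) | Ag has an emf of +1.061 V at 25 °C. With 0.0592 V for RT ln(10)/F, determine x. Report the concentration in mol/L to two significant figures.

Ag⁺/Ag is the cathode, Ni²⁺/Ni the anode: E°cell = +1.07 V, n = 2.
Overall reaction: 2 Ag⁺(aq) + Ni(s) → 2 Ag(s) + Ni²⁺(aq); Q = [Ni²⁺]^1/[Ag⁺]^2.
From E = E° − (0.0592/n) log Q: log Q = (E° − E)·n/0.0592 = (+1.07 − (+1.061))·2/0.0592 = 0.3041.
So 2·log[Ag⁺] = 1·log(0.00027) − log Q = -3.5686 − (0.3041) = -3.8727; log[Ag⁺] = -3.8727 / 2 = -1.9364; [Ag⁺] = 10^(-1.9364) ≈ 0.012 M.

0.012 M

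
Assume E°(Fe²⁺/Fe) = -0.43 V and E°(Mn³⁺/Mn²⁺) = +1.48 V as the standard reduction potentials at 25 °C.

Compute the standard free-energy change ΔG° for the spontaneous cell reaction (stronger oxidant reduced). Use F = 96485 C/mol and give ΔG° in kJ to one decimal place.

-368.6 kJ

Mn³⁺/Mn²⁺ (E° = +1.48 V) is the cathode; Fe²⁺/Fe (E° = -0.43 V) is the anode, so E°cell = +1.91 V.
Balancing electrons gives n = 2 (lcm of 1 and 2).
ΔG° = −nFE° = −(2)(96485)(+1.91) = -368,573 J = -368.6 kJ.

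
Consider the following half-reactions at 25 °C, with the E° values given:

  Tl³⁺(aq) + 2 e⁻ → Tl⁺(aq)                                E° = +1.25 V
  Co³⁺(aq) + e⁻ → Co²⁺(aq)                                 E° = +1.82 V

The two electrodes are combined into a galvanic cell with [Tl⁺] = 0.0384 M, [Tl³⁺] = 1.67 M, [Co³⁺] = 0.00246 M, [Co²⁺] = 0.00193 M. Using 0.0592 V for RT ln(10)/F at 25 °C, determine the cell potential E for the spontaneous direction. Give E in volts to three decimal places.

+0.528 V

Co³⁺/Co²⁺ is the cathode (higher E°), Tl³⁺/Tl⁺ the anode: E°cell = +1.82 − (+1.25) = +0.57 V, n = 2.
Overall: 2 Co³⁺(aq) + Tl⁺(aq) → 2 Co²⁺(aq) + Tl³⁺(aq)
Q = [Co²⁺]^2·[Tl³⁺] / ([Co³⁺]^2·[Tl⁺]); log Q = 1.428.
E = E° − (0.0592/n) log Q = +0.57 − (0.0592/2)(1.428) = +0.528 V.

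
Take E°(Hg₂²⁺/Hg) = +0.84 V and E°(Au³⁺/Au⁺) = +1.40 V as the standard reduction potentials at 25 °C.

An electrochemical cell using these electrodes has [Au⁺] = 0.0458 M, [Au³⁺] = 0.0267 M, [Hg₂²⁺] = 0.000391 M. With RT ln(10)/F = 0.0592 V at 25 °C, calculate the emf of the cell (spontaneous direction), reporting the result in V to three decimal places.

Au³⁺/Au⁺ is the cathode (higher E°), Hg₂²⁺/Hg the anode: E°cell = +1.40 − (+0.84) = +0.56 V, n = 2.
Overall: Au³⁺(aq) + 2 Hg(l) → Au⁺(aq) + Hg₂²⁺(aq)
Q = [Au⁺]·[Hg₂²⁺] / ([Au³⁺]); log Q = -3.173.
E = E° − (0.0592/n) log Q = +0.56 − (0.0592/2)(-3.173) = +0.654 V.

+0.654 V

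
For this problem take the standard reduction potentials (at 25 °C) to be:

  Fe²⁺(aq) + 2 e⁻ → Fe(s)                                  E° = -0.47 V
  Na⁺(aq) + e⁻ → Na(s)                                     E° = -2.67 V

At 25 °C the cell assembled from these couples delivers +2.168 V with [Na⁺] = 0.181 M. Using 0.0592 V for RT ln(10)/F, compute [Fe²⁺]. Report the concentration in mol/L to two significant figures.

Fe²⁺/Fe is the cathode, Na⁺/Na the anode: E°cell = +2.20 V, n = 2.
Overall reaction: Fe²⁺(aq) + 2 Na(s) → Fe(s) + 2 Na⁺(aq); Q = [Na⁺]^2/[Fe²⁺]^1.
From E = E° − (0.0592/n) log Q: log Q = (E° − E)·n/0.0592 = (+2.20 − (+2.168))·2/0.0592 = 1.0811.
So 1·log[Fe²⁺] = 2·log(0.181) − log Q = -1.4846 − (1.0811) = -2.5657; [Fe²⁺] = 10^(-2.5657) ≈ 0.0027 M.

0.0027 M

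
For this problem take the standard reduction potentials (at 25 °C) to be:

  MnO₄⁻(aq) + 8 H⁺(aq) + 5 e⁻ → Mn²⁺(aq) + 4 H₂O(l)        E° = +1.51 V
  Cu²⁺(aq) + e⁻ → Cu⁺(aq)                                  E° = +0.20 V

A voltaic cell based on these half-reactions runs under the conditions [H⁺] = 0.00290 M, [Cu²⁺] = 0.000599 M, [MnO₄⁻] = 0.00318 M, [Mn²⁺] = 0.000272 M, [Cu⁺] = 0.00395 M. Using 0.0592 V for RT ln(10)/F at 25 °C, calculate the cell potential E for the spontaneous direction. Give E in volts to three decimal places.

MnO₄⁻/Mn²⁺ is the cathode (higher E°), Cu²⁺/Cu⁺ the anode: E°cell = +1.51 − (+0.20) = +1.31 V, n = 5.
Overall: MnO₄⁻(aq) + 8 H⁺(aq) + 5 Cu⁺(aq) → Mn²⁺(aq) + 4 H₂O(l) + 5 Cu²⁺(aq)
Q = [Mn²⁺]·[Cu²⁺]^5 / ([MnO₄⁻]·[H⁺]^8·[Cu⁺]^5); log Q = 15.137.
E = E° − (0.0592/n) log Q = +1.31 − (0.0592/5)(15.137) = +1.131 V.

+1.131 V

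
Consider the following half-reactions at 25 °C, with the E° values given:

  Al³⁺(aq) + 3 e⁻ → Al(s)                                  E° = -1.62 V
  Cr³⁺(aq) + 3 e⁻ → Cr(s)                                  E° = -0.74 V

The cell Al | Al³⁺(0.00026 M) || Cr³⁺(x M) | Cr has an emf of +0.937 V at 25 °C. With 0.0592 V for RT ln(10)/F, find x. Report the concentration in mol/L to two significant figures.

0.20 M

Cr³⁺/Cr is the cathode, Al³⁺/Al the anode: E°cell = +0.88 V, n = 3.
Overall reaction: Cr³⁺(aq) + Al(s) → Cr(s) + Al³⁺(aq); Q = [Al³⁺]^1/[Cr³⁺]^1.
From E = E° − (0.0592/n) log Q: log Q = (E° − E)·n/0.0592 = (+0.88 − (+0.937))·3/0.0592 = -2.8885.
So 1·log[Cr³⁺] = 1·log(0.00026) − log Q = -3.5850 − (-2.8885) = -0.6965; [Cr³⁺] = 10^(-0.6965) ≈ 0.20 M.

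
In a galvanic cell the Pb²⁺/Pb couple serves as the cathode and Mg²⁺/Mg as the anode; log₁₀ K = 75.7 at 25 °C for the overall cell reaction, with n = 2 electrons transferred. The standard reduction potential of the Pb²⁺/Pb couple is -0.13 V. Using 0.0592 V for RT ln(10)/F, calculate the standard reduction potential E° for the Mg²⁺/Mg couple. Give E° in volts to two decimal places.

E°cell = (0.0592/n)·log K = (0.0592/2)(75.7) = +2.241 V.
Since Pb²⁺/Pb is the cathode and Mg²⁺/Mg the anode, E°cell = E°(Pb²⁺/Pb) − E°(Mg²⁺/Mg).
So E°(Mg²⁺/Mg) = E°(Pb²⁺/Pb) − E°cell = (-0.13) − (+2.241) = -2.37 V.

-2.37 V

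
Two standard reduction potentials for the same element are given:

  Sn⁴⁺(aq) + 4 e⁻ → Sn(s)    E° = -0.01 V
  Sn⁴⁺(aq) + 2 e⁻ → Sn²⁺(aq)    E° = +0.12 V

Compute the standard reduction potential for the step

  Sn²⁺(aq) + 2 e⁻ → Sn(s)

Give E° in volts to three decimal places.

-0.140 V

Sequential free energies add, so n₃E°₃ = n₁E°₁ + n₂E°₂.
With n₃ = 4, and the known step contributing 2×(+0.12) V, the unknown satisfies 2·E° = 4×(-0.01) − 2×(+0.12) = -0.280.
E° = -0.280 / 2 = -0.140 V.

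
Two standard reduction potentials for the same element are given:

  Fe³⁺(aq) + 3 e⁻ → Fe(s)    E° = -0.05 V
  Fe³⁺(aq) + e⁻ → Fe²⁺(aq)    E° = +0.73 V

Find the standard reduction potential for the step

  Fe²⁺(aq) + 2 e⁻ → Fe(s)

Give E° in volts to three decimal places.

-0.440 V

Sequential free energies add, so n₃E°₃ = n₁E°₁ + n₂E°₂.
With n₃ = 3, and the known step contributing 1×(+0.73) V, the unknown satisfies 2·E° = 3×(-0.05) − 1×(+0.73) = -0.880.
E° = -0.880 / 2 = -0.440 V.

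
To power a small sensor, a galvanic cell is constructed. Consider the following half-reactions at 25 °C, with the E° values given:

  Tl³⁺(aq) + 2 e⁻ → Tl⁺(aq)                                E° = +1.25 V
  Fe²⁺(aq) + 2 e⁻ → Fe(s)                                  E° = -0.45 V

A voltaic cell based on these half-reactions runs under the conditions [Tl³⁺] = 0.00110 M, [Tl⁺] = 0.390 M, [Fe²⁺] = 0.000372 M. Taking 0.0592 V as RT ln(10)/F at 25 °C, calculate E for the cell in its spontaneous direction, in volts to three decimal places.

Tl³⁺/Tl⁺ is the cathode (higher E°), Fe²⁺/Fe the anode: E°cell = +1.25 − (-0.45) = +1.70 V, n = 2.
Overall: Tl³⁺(aq) + Fe(s) → Tl⁺(aq) + Fe²⁺(aq)
Q = [Tl⁺]·[Fe²⁺] / ([Tl³⁺]); log Q = -0.880.
E = E° − (0.0592/n) log Q = +1.70 − (0.0592/2)(-0.880) = +1.726 V.

+1.726 V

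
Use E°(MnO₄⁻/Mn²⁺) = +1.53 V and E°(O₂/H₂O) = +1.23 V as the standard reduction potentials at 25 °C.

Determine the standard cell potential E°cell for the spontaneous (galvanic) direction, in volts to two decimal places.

The MnO₄⁻/Mn²⁺ couple has the higher reduction potential, so it is the cathode; O₂/H₂O is oxidised at the anode.
E°cell = E°(cathode) − E°(anode) = (+1.53) − (+1.23) = +0.30 V.

+0.30 V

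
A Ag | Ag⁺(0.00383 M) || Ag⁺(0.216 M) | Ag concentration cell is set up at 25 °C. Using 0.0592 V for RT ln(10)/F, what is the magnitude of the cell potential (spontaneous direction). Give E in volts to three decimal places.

For a concentration cell E°cell = 0. The 0.216 M side is the cathode (reduction is favoured where [Ag⁺] is higher).
With n = 1, E = −(0.0592/1) log([Ag⁺]ₐₙ/[Ag⁺]꜀ₐₜ) = −(0.0592/1) log(0.00383/0.216) = −(0.0592/1)(-1.751) = +0.104 V.

+0.104 V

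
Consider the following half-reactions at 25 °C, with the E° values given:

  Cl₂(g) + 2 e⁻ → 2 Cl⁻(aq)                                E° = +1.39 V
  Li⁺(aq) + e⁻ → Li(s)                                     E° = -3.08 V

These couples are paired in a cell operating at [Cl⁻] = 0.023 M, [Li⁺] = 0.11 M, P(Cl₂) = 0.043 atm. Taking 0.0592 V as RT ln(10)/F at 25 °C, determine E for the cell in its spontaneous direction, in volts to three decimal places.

+4.583 V

Cl₂/Cl⁻ is the cathode (higher E°), Li⁺/Li the anode: E°cell = +1.39 − (-3.08) = +4.47 V, n = 2.
Overall: Cl₂(g) + 2 Li(s) → 2 Cl⁻(aq) + 2 Li⁺(aq)
Q = [Cl⁻]^2·[Li⁺]^2 / (P(Cl₂)); log Q = -3.827.
E = E° − (0.0592/n) log Q = +4.47 − (0.0592/2)(-3.827) = +4.583 V.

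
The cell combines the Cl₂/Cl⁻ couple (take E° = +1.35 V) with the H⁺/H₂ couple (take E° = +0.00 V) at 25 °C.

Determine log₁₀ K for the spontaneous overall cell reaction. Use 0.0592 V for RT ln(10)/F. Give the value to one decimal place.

45.6

Cathode: Cl₂/Cl⁻; anode: H⁺/H₂. E°cell = +1.35 V, n = 2.
log K = nE°cell / 0.0592 = (2)(+1.35) / 0.0592 = 45.6.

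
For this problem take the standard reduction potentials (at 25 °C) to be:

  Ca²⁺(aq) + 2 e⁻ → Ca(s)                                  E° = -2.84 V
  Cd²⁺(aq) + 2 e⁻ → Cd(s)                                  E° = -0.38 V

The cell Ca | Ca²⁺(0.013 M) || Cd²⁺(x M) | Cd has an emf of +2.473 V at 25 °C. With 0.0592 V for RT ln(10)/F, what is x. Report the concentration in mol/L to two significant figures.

0.036 M

Cd²⁺/Cd is the cathode, Ca²⁺/Ca the anode: E°cell = +2.46 V, n = 2.
Overall reaction: Cd²⁺(aq) + Ca(s) → Cd(s) + Ca²⁺(aq); Q = [Ca²⁺]^1/[Cd²⁺]^1.
From E = E° − (0.0592/n) log Q: log Q = (E° − E)·n/0.0592 = (+2.46 − (+2.473))·2/0.0592 = -0.4392.
So 1·log[Cd²⁺] = 1·log(0.013) − log Q = -1.8861 − (-0.4392) = -1.4469; [Cd²⁺] = 10^(-1.4469) ≈ 0.036 M.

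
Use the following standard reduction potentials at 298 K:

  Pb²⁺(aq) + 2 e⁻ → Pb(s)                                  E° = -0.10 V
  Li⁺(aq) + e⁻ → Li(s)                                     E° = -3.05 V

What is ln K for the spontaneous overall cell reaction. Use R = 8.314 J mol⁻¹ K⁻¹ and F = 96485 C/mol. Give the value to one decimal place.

229.8

Cathode: Pb²⁺/Pb; anode: Li⁺/Li. E°cell = (-0.10) − (-3.05) = +2.95 V, with n = 2.
ΔG° = −nFE° = −RT ln K, so ln K = nFE°/(RT) = (2)(96485)(+2.95) / ((8.314)(298)) = 229.766.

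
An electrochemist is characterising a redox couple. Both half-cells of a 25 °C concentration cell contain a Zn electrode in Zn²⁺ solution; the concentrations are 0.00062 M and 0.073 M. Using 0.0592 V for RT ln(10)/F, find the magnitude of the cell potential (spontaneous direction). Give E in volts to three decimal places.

For a concentration cell E°cell = 0. The 0.073 M side is the cathode (reduction is favoured where [Zn²⁺] is higher).
With n = 2, E = −(0.0592/2) log([Zn²⁺]ₐₙ/[Zn²⁺]꜀ₐₜ) = −(0.0592/2) log(0.00062/0.073) = −(0.0592/2)(-2.071) = +0.061 V.

+0.061 V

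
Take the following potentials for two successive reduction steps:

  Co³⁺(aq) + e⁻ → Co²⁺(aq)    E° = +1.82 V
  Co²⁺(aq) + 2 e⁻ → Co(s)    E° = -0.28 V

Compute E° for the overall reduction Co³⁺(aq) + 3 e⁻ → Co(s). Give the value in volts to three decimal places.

Adding the free-energy changes (−nFE°) of the two steps gives −n₃FE°₃ = −n₁FE°₁ − n₂FE°₂.
E°₃ = (1×+1.82 + 2×-0.28) / 3 = (+1.260) / 3 = +0.420 V.

+0.420 V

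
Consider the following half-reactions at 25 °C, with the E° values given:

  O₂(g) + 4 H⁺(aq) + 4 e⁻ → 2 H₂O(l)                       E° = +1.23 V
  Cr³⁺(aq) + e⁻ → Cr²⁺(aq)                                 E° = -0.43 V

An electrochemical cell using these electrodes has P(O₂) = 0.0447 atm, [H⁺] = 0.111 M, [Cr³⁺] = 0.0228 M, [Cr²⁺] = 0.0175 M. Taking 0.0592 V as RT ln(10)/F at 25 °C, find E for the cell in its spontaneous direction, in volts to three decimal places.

O₂/H₂O is the cathode (higher E°), Cr³⁺/Cr²⁺ the anode: E°cell = +1.23 − (-0.43) = +1.66 V, n = 4.
Overall: O₂(g) + 4 H⁺(aq) + 4 Cr²⁺(aq) → 2 H₂O(l) + 4 Cr³⁺(aq)
Q = [Cr³⁺]^4 / (P(O₂)·[H⁺]^4·[Cr²⁺]^4); log Q = 5.628.
E = E° − (0.0592/n) log Q = +1.66 − (0.0592/4)(5.628) = +1.577 V.

+1.577 V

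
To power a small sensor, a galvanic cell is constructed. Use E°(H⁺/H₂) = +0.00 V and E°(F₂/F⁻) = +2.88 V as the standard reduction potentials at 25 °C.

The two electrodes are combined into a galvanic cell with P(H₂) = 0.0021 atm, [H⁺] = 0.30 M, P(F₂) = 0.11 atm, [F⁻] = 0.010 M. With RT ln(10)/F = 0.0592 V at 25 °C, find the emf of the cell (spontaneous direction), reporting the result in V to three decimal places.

+2.922 V

F₂/F⁻ is the cathode (higher E°), H⁺/H₂ the anode: E°cell = +2.88 − (+0.00) = +2.88 V, n = 2.
Overall: F₂(g) + H₂(g) → 2 F⁻(aq) + 2 H⁺(aq)
Q = [F⁻]^2·[H⁺]^2 / (P(F₂)·P(H₂)); log Q = -1.409.
E = E° − (0.0592/n) log Q = +2.88 − (0.0592/2)(-1.409) = +2.922 V.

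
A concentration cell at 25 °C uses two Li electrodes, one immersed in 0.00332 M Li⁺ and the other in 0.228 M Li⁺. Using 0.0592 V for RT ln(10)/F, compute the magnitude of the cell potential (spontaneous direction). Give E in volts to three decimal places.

For a concentration cell E°cell = 0. The 0.228 M side is the cathode (reduction is favoured where [Li⁺] is higher).
With n = 1, E = −(0.0592/1) log([Li⁺]ₐₙ/[Li⁺]꜀ₐₜ) = −(0.0592/1) log(0.00332/0.228) = −(0.0592/1)(-1.837) = +0.109 V.

+0.109 V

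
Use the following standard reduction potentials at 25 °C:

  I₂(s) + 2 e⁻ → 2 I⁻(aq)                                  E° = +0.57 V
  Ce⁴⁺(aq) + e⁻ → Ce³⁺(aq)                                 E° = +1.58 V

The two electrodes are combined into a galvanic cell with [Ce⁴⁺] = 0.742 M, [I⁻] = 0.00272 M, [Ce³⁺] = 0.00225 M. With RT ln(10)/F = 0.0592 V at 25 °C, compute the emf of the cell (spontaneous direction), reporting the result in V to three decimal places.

+1.007 V

Ce⁴⁺/Ce³⁺ is the cathode (higher E°), I₂/I⁻ the anode: E°cell = +1.58 − (+0.57) = +1.01 V, n = 2.
Overall: 2 Ce⁴⁺(aq) + 2 I⁻(aq) → 2 Ce³⁺(aq) + I₂(s)
Q = [Ce³⁺]^2 / ([Ce⁴⁺]^2·[I⁻]^2); log Q = 0.094.
E = E° − (0.0592/n) log Q = +1.01 − (0.0592/2)(0.094) = +1.007 V.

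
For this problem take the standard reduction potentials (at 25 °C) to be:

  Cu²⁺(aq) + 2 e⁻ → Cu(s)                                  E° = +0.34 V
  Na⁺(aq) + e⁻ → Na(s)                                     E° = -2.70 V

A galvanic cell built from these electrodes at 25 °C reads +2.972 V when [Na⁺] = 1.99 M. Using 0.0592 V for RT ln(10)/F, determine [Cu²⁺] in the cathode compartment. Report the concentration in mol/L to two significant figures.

Cu²⁺/Cu is the cathode, Na⁺/Na the anode: E°cell = +3.04 V, n = 2.
Overall reaction: Cu²⁺(aq) + 2 Na(s) → Cu(s) + 2 Na⁺(aq); Q = [Na⁺]^2/[Cu²⁺]^1.
From E = E° − (0.0592/n) log Q: log Q = (E° − E)·n/0.0592 = (+3.04 − (+2.972))·2/0.0592 = 2.2973.
So 1·log[Cu²⁺] = 2·log(1.99) − log Q = 0.5977 − (2.2973) = -1.6996; [Cu²⁺] = 10^(-1.6996) ≈ 0.020 M.

0.020 M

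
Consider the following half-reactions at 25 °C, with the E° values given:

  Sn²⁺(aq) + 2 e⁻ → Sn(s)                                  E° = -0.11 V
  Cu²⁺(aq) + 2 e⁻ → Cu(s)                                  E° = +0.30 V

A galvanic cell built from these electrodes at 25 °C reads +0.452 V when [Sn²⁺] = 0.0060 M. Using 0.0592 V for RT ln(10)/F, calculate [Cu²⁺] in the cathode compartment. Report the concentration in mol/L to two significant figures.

0.16 M

Cu²⁺/Cu is the cathode, Sn²⁺/Sn the anode: E°cell = +0.41 V, n = 2.
Overall reaction: Cu²⁺(aq) + Sn(s) → Cu(s) + Sn²⁺(aq); Q = [Sn²⁺]^1/[Cu²⁺]^1.
From E = E° − (0.0592/n) log Q: log Q = (E° − E)·n/0.0592 = (+0.41 − (+0.452))·2/0.0592 = -1.4189.
So 1·log[Cu²⁺] = 1·log(0.006) − log Q = -2.2218 − (-1.4189) = -0.8029; [Cu²⁺] = 10^(-0.8029) ≈ 0.16 M.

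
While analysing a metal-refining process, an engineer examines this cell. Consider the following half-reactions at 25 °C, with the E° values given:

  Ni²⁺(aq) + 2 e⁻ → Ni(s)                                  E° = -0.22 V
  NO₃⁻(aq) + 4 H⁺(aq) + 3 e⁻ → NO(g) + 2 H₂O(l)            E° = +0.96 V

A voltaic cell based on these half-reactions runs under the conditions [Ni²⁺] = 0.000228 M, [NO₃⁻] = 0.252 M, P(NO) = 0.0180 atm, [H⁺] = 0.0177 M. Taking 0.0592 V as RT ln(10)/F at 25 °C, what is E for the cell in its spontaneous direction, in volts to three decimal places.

NO₃⁻/NO is the cathode (higher E°), Ni²⁺/Ni the anode: E°cell = +0.96 − (-0.22) = +1.18 V, n = 6.
Overall: 2 NO₃⁻(aq) + 8 H⁺(aq) + 3 Ni(s) → 2 NO(g) + 4 H₂O(l) + 3 Ni²⁺(aq)
Q = P(NO)^2·[Ni²⁺]^3 / ([NO₃⁻]^2·[H⁺]^8); log Q = 0.798.
E = E° − (0.0592/n) log Q = +1.18 − (0.0592/6)(0.798) = +1.172 V.

+1.172 V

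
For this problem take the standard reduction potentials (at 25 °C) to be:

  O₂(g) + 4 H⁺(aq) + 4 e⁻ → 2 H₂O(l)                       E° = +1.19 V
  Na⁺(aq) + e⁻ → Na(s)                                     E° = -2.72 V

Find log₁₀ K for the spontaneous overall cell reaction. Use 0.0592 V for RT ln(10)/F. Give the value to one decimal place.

Cathode: O₂/H₂O; anode: Na⁺/Na. E°cell = +3.91 V, n = 4.
log K = nE°cell / 0.0592 = (4)(+3.91) / 0.0592 = 264.2.

264.2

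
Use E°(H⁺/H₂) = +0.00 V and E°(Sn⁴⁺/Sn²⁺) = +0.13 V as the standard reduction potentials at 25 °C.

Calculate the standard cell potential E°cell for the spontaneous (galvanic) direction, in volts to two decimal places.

+0.13 V

The Sn⁴⁺/Sn²⁺ couple has the higher reduction potential, so it is the cathode; H⁺/H₂ is oxidised at the anode.
E°cell = E°(cathode) − E°(anode) = (+0.13) − (+0.00) = +0.13 V.
Since E°cell > 0, the reaction is spontaneous under standard conditions.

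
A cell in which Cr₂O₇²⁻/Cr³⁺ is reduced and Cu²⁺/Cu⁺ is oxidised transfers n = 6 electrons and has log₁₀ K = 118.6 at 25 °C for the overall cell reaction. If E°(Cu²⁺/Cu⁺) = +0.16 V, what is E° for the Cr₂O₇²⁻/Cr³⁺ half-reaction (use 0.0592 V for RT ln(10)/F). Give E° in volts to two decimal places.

E°cell = (0.0592/n)·log K = (0.0592/6)(118.6) = +1.170 V.
Since Cr₂O₇²⁻/Cr³⁺ is the cathode and Cu²⁺/Cu⁺ the anode, E°cell = E°(Cr₂O₇²⁻/Cr³⁺) − E°(Cu²⁺/Cu⁺).
So E°(Cr₂O₇²⁻/Cr³⁺) = E°cell + E°(Cu²⁺/Cu⁺) = +1.170 + (+0.16) = +1.33 V.

+1.33 V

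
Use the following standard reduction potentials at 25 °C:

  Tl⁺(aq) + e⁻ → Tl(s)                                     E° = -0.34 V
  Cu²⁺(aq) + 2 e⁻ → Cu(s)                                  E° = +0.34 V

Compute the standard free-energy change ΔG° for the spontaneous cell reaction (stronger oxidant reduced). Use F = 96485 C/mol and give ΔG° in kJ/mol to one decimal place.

Cu²⁺/Cu (E° = +0.34 V) is the cathode; Tl⁺/Tl (E° = -0.34 V) is the anode, so E°cell = +0.68 V.
Balancing electrons gives n = 2 (lcm of 2 and 1).
ΔG° = −nFE° = −(2)(96485)(+0.68) = -131,220 J = -131.2 kJ/mol.

-131.2 kJ/mol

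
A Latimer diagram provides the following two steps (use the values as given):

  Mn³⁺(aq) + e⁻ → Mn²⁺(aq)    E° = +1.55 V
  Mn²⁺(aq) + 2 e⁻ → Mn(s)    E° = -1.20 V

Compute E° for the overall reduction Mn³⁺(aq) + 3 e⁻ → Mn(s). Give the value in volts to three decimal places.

Since ΔG° = −nFE° is additive over sequential reductions, n₃E°₃ = n₁E°₁ + n₂E°₂.
E°₃ = (1×+1.55 + 2×-1.20) / 3 = (-0.850) / 3 = -0.283 V.

-0.283 V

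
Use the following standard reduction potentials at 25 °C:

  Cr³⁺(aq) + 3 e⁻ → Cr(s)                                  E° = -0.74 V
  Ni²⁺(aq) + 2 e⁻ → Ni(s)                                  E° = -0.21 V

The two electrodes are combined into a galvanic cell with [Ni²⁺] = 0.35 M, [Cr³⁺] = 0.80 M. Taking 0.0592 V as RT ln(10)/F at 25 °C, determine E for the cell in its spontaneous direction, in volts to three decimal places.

Ni²⁺/Ni is the cathode (higher E°), Cr³⁺/Cr the anode: E°cell = -0.21 − (-0.74) = +0.53 V, n = 6.
Overall: 3 Ni²⁺(aq) + 2 Cr(s) → 3 Ni(s) + 2 Cr³⁺(aq)
Q = [Cr³⁺]^2 / ([Ni²⁺]^3); log Q = 1.174.
E = E° − (0.0592/n) log Q = +0.53 − (0.0592/6)(1.174) = +0.518 V.

+0.518 V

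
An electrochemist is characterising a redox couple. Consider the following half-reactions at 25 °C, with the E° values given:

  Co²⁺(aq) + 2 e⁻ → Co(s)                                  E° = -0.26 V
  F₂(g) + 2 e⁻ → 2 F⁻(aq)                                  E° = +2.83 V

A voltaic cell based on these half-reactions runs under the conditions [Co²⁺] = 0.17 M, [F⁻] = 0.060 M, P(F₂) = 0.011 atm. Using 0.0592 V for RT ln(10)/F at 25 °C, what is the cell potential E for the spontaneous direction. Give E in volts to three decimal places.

F₂/F⁻ is the cathode (higher E°), Co²⁺/Co the anode: E°cell = +2.83 − (-0.26) = +3.09 V, n = 2.
Overall: F₂(g) + Co(s) → 2 F⁻(aq) + Co²⁺(aq)
Q = [F⁻]^2·[Co²⁺] / (P(F₂)); log Q = -1.255.
E = E° − (0.0592/n) log Q = +3.09 − (0.0592/2)(-1.255) = +3.127 V.

+3.127 V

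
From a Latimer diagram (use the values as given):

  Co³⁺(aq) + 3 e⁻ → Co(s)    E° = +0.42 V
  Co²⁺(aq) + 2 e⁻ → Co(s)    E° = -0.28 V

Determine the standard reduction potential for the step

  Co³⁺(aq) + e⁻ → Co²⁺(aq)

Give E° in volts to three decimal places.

+1.820 V

Sequential free energies add, so n₃E°₃ = n₁E°₁ + n₂E°₂.
With n₃ = 3, and the known step contributing 2×(-0.28) V, the unknown satisfies 1·E° = 3×(+0.42) − 2×(-0.28) = +1.820.
E° = +1.820 / 1 = +1.820 V.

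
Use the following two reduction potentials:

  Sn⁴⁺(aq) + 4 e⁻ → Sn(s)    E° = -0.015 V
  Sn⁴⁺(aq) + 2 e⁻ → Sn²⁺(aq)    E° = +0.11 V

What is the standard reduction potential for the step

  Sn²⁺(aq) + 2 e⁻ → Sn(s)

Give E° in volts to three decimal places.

-0.140 V

Sequential free energies add, so n₃E°₃ = n₁E°₁ + n₂E°₂.
With n₃ = 4, and the known step contributing 2×(+0.11) V, the unknown satisfies 2·E° = 4×(-0.015) − 2×(+0.11) = -0.280.
E° = -0.280 / 2 = -0.140 V.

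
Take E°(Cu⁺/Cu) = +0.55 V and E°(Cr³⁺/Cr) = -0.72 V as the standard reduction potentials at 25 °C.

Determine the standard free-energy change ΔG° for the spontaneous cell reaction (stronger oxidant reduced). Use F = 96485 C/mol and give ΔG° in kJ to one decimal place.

Cu⁺/Cu (E° = +0.55 V) is the cathode; Cr³⁺/Cr (E° = -0.72 V) is the anode, so E°cell = +1.27 V.
Balancing electrons gives n = 3 (lcm of 1 and 3).
ΔG° = −nFE° = −(3)(96485)(+1.27) = -367,608 J = -367.6 kJ.

-367.6 kJ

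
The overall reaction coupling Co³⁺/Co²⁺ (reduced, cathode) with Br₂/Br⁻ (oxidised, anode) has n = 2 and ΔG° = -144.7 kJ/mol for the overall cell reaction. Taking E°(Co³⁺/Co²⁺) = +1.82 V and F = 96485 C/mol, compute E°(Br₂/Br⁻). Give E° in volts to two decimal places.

E°cell = −ΔG°/(nF) = −(-144.7×10³)/((2)(96485)) = +0.750 V.
Since Co³⁺/Co²⁺ is the cathode and Br₂/Br⁻ the anode, E°cell = E°(Co³⁺/Co²⁺) − E°(Br₂/Br⁻).
So E°(Br₂/Br⁻) = E°(Co³⁺/Co²⁺) − E°cell = (+1.82) − (+0.750) = +1.07 V.

+1.07 V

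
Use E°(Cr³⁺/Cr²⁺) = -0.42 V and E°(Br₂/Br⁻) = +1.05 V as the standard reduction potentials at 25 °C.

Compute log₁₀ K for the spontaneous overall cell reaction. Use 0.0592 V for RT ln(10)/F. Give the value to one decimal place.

49.7

Cathode: Br₂/Br⁻; anode: Cr³⁺/Cr²⁺. E°cell = +1.47 V, n = 2.
log K = nE°cell / 0.0592 = (2)(+1.47) / 0.0592 = 49.7.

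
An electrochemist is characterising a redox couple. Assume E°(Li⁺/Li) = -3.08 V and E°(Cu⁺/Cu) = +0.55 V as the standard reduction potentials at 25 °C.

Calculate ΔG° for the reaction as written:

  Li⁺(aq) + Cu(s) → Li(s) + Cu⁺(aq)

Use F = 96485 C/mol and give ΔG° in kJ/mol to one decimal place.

+350.2 kJ/mol

As written, Li⁺/Li is reduced (cathode) and Cu⁺/Cu is oxidised (anode), so E°cell = (-3.08) − (+0.55) = -3.63 V.
Balancing electrons gives n = 1.
ΔG° = −nFE° = −(1)(96485)(-3.63) = 350,241 J = +350.2 kJ/mol.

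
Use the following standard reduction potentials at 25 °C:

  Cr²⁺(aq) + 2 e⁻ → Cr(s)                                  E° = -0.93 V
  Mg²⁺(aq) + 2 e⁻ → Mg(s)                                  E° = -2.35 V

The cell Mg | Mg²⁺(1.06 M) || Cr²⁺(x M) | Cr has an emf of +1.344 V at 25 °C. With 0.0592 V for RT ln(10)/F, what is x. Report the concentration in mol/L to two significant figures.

Cr²⁺/Cr is the cathode, Mg²⁺/Mg the anode: E°cell = +1.42 V, n = 2.
Overall reaction: Cr²⁺(aq) + Mg(s) → Cr(s) + Mg²⁺(aq); Q = [Mg²⁺]^1/[Cr²⁺]^1.
From E = E° − (0.0592/n) log Q: log Q = (E° − E)·n/0.0592 = (+1.42 − (+1.344))·2/0.0592 = 2.5676.
So 1·log[Cr²⁺] = 1·log(1.06) − log Q = 0.0253 − (2.5676) = -2.5423; [Cr²⁺] = 10^(-2.5423) ≈ 0.0029 M.

0.0029 M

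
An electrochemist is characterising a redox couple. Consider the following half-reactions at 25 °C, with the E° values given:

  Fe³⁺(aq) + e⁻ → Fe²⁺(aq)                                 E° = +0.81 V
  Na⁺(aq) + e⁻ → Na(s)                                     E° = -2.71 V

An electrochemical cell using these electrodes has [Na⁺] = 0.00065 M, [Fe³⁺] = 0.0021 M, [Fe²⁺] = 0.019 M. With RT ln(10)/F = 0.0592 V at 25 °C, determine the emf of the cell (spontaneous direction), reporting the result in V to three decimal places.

+3.652 V

Fe³⁺/Fe²⁺ is the cathode (higher E°), Na⁺/Na the anode: E°cell = +0.81 − (-2.71) = +3.52 V, n = 1.
Overall: Fe³⁺(aq) + Na(s) → Fe²⁺(aq) + Na⁺(aq)
Q = [Fe²⁺]·[Na⁺] / ([Fe³⁺]); log Q = -2.231.
E = E° − (0.0592/n) log Q = +3.52 − (0.0592/1)(-2.231) = +3.652 V.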